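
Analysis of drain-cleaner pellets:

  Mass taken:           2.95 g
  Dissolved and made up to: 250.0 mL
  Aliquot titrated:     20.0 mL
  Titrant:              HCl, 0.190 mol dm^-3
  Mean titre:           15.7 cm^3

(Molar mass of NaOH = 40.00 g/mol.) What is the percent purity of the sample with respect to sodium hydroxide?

50.6 %

NaOH + HCl → NaCl + H2O
n(HCl) per titration = 0.0157 × 0.190 = 2.98 × 10^-3 mol
n(NaOH) in each aliquot = 2.98 × 10^-3 mol (1:1 ratio)
n(NaOH) in the whole flask = 2.98 × 10^-3 × 250.0/20.0 = 0.0373 mol
mass of NaOH = 0.0373 × 40.00 = 1.49 g
% NaOH = 1.49 / 2.95 × 100 = 50.6 %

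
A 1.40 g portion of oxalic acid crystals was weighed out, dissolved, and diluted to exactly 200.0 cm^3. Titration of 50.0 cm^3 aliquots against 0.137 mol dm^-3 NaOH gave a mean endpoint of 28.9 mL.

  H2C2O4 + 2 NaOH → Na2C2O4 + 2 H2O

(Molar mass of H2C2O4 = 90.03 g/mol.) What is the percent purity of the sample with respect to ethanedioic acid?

n(NaOH) per titration = 0.0289 × 0.137 = 3.96 × 10^-3 mol
From the 1:2 ratio, n(H2C2O4) in each aliquot = 1/2 × 3.96 × 10^-3 = 1.98 × 10^-3 mol
n(H2C2O4) in the whole flask = 1.98 × 10^-3 × 200.0/50.0 = 7.92 × 10^-3 mol
mass of H2C2O4 = 7.92 × 10^-3 × 90.03 = 0.713 g
% H2C2O4 = 0.713 / 1.40 × 100 = 50.9 %

50.9 %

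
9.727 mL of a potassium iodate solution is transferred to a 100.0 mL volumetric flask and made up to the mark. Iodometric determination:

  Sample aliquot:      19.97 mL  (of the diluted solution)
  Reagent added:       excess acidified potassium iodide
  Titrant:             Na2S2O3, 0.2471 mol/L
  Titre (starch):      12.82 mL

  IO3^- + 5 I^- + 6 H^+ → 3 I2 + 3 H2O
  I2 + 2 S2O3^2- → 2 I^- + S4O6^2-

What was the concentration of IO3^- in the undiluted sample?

0.2718 mol/L

n(S2O3^2-) = 0.01282 × 0.2471 = 3.168 × 10^-3 mol
n(I2) = n(S2O3^2-)/2 = 1.584 × 10^-3 mol
From the 1:3 ratio, n(IO3^-) in the aliquot = 1/3 × 1.584 × 10^-3 = 5.280 × 10^-4 mol
[IO3^-]_dilute = 5.280 × 10^-4 / 0.01997 = 0.02644 mol/L
[IO3^-]_original = 0.02644 × 100.0/9.727 = 0.2718 mol/L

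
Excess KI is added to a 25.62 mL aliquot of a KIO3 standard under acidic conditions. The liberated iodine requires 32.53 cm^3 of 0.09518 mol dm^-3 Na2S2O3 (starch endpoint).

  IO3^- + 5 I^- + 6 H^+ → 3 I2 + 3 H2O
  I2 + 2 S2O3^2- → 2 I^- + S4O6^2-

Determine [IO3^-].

0.02014 mol/L

n(S2O3^2-) = 0.03253 × 0.09518 = 3.096 × 10^-3 mol
n(I2) = n(S2O3^2-)/2 = 1.548 × 10^-3 mol
From the 1:3 ratio, n(IO3^-) in the aliquot = 1/3 × 1.548 × 10^-3 = 5.160 × 10^-4 mol
[IO3^-] = 5.160 × 10^-4 / 0.02562 = 0.02014 mol/L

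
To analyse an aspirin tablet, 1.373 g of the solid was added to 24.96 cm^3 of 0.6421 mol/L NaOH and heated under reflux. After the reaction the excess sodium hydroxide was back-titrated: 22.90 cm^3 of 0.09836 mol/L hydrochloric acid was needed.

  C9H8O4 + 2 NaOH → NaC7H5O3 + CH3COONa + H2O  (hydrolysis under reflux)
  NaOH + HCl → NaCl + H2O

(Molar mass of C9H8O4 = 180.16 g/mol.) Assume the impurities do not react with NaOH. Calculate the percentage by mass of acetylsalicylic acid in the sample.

n(NaOH) added = 0.02496 × 0.6421 = 0.01603 mol
n(HCl) used in back-titration = 0.02290 × 0.09836 = 2.252 × 10^-3 mol
n(NaOH) left over = 2.252 × 10^-3 mol (1:1 ratio)
n(NaOH) consumed by analyte = 0.01603 − 2.252 × 10^-3 = 0.01377 mol
From the 1:2 ratio, n(C9H8O4) = 1/2 × 0.01377 = 6.887 × 10^-3 mol
mass of C9H8O4 = 6.887 × 10^-3 × 180.16 = 1.241 g
% C9H8O4 = 1.241 / 1.373 × 100 = 90.37 %

90.37 %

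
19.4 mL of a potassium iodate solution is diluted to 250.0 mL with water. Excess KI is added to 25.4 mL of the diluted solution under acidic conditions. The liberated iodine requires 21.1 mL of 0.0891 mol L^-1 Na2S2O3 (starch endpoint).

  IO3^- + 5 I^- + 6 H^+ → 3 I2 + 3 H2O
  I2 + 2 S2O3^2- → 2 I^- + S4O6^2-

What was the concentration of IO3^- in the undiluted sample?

0.159 mol/L

n(S2O3^2-) = 0.0211 × 0.0891 = 1.88 × 10^-3 mol
n(I2) = n(S2O3^2-)/2 = 9.40 × 10^-4 mol
From the 1:3 ratio, n(IO3^-) in the aliquot = 1/3 × 9.40 × 10^-4 = 3.13 × 10^-4 mol
[IO3^-]_dilute = 3.13 × 10^-4 / 0.0254 = 0.0123 mol/L
[IO3^-]_original = 0.0123 × 250.0/19.4 = 0.159 mol/L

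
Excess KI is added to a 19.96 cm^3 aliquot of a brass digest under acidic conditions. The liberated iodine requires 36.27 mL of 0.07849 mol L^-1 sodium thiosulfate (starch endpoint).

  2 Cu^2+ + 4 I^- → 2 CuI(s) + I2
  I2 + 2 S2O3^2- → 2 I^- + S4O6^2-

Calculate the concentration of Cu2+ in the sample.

n(S2O3^2-) = 0.03627 × 0.07849 = 2.847 × 10^-3 mol
n(I2) = n(S2O3^2-)/2 = 1.423 × 10^-3 mol
From the 2:1 ratio, n(Cu2+) in the aliquot = 2/1 × 1.423 × 10^-3 = 2.847 × 10^-3 mol
[Cu2+] = 2.847 × 10^-3 / 0.01996 = 0.1426 mol/L

0.1426 mol/L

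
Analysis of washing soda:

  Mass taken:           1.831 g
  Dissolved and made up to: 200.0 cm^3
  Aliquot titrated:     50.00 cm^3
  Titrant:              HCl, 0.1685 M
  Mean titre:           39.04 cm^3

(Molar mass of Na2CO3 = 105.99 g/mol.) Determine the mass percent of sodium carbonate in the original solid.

Na2CO3 + 2 HCl → 2 NaCl + H2O + CO2
n(HCl) per titration = 0.03904 × 0.1685 = 6.578 × 10^-3 mol
From the 1:2 ratio, n(Na2CO3) in each aliquot = 1/2 × 6.578 × 10^-3 = 3.289 × 10^-3 mol
n(Na2CO3) in the whole flask = 3.289 × 10^-3 × 200.0/50.00 = 0.01316 mol
mass of Na2CO3 = 0.01316 × 105.99 = 1.394 g
% Na2CO3 = 1.394 / 1.831 × 100 = 76.16 %

76.16 %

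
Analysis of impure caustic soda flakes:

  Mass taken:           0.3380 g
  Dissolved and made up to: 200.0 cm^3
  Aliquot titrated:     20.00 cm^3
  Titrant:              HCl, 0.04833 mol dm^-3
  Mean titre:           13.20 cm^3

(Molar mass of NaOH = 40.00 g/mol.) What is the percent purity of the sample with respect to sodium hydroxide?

75.50 %

NaOH + HCl → NaCl + H2O
n(HCl) per titration = 0.01320 × 0.04833 = 6.380 × 10^-4 mol
n(NaOH) in each aliquot = 6.380 × 10^-4 mol (1:1 ratio)
n(NaOH) in the whole flask = 6.380 × 10^-4 × 200.0/20.00 = 6.380 × 10^-3 mol
mass of NaOH = 6.380 × 10^-3 × 40.00 = 0.2552 g
% NaOH = 0.2552 / 0.3380 × 100 = 75.50 %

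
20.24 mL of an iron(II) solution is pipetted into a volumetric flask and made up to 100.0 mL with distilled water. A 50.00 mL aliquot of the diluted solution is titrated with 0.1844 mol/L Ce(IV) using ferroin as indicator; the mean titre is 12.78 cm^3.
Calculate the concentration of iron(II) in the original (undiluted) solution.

0.2329 mol/L

Ce^4+ + Fe^2+ → Ce^3+ + Fe^3+
n(Ce4+) = 0.01278 × 0.1844 = 2.357 × 10^-3 mol
n(Fe2+) in the aliquot = 2.357 × 10^-3 mol (1:1 ratio)
[Fe2+]_dilute = 2.357 × 10^-3 / 0.05000 = 0.04713 mol/L
Dilution factor = 100.0 / 20.24 = 4.941
[Fe2+]_stock = 0.04713 × 4.941 = 0.2329 mol/L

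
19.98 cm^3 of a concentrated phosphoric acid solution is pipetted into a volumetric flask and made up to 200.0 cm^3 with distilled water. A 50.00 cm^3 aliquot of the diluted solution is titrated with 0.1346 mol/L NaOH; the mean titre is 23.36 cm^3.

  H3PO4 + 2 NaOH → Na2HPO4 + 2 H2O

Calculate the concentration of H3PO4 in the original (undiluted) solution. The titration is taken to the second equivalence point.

n(NaOH) = 0.02336 × 0.1346 = 3.144 × 10^-3 mol
From the 1:2 ratio, n(H3PO4) in the aliquot = 1/2 × 3.144 × 10^-3 = 1.572 × 10^-3 mol
[H3PO4]_dilute = 1.572 × 10^-3 / 0.05000 = 0.03144 mol/L
Dilution factor = 200.0 / 19.98 = 10.01
[H3PO4]_stock = 0.03144 × 10.01 = 0.3147 mol/L

0.3147 mol/L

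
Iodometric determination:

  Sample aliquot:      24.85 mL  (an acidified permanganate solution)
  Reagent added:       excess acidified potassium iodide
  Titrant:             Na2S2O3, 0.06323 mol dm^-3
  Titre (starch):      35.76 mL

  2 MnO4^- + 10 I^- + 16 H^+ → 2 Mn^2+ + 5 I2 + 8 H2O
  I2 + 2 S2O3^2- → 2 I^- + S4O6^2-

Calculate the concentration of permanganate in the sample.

0.01820 mol/L

n(S2O3^2-) = 0.03576 × 0.06323 = 2.261 × 10^-3 mol
n(I2) = n(S2O3^2-)/2 = 1.131 × 10^-3 mol
From the 2:5 ratio, n(MnO4^-) in the aliquot = 2/5 × 1.131 × 10^-3 = 4.522 × 10^-4 mol
[MnO4^-] = 4.522 × 10^-4 / 0.02485 = 0.01820 mol/L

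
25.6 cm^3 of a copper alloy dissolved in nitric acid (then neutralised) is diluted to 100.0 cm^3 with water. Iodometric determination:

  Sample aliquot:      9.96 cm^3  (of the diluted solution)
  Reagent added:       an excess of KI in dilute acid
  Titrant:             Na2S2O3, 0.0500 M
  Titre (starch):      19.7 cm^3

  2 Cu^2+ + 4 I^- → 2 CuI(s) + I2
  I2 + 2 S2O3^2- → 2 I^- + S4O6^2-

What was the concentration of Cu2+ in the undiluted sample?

n(S2O3^2-) = 0.0197 × 0.0500 = 9.85 × 10^-4 mol
n(I2) = n(S2O3^2-)/2 = 4.92 × 10^-4 mol
From the 2:1 ratio, n(Cu2+) in the aliquot = 2/1 × 4.92 × 10^-4 = 9.85 × 10^-4 mol
[Cu2+]_dilute = 9.85 × 10^-4 / 0.00996 = 0.0989 mol/L
[Cu2+]_original = 0.0989 × 100.0/25.6 = 0.386 mol/L

0.386 M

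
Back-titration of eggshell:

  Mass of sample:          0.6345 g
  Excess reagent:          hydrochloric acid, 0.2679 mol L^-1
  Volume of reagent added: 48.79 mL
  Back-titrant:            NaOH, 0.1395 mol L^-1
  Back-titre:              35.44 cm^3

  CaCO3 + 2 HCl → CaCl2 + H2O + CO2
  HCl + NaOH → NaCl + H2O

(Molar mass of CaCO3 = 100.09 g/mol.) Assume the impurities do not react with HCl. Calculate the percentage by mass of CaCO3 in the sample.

64.10 %

n(HCl) added = 0.04879 × 0.2679 = 0.01307 mol
n(NaOH) used in back-titration = 0.03544 × 0.1395 = 4.944 × 10^-3 mol
n(HCl) left over = 4.944 × 10^-3 mol (1:1 ratio)
n(HCl) consumed by analyte = 0.01307 − 4.944 × 10^-3 = 8.127 × 10^-3 mol
From the 1:2 ratio, n(CaCO3) = 1/2 × 8.127 × 10^-3 = 4.063 × 10^-3 mol
mass of CaCO3 = 4.063 × 10^-3 × 100.09 = 0.4067 g
% CaCO3 = 0.4067 / 0.6345 × 100 = 64.10 %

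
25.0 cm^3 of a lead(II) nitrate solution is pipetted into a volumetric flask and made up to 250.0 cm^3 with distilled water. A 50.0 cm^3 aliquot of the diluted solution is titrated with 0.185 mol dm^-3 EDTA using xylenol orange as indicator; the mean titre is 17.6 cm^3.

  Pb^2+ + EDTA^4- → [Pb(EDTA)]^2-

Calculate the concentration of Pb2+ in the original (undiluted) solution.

0.651 mol/L

n(EDTA) = 0.0176 × 0.185 = 3.26 × 10^-3 mol
n(Pb2+) in the aliquot = 3.26 × 10^-3 mol (1:1 ratio)
[Pb2+]_dilute = 3.26 × 10^-3 / 0.0500 = 0.0651 mol/L
Dilution factor = 250.0 / 25.0 = 10.00
[Pb2+]_stock = 0.0651 × 10.00 = 0.651 mol/L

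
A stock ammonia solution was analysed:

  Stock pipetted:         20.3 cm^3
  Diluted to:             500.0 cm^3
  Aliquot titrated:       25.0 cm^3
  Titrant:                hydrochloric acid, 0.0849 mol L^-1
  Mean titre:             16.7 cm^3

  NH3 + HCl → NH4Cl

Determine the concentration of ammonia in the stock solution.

1.40 mol/L

n(HCl) = 0.0167 × 0.0849 = 1.42 × 10^-3 mol
n(NH3) in the aliquot = 1.42 × 10^-3 mol (1:1 ratio)
[NH3]_dilute = 1.42 × 10^-3 / 0.0250 = 0.0567 mol/L
Dilution factor = 500.0 / 20.3 = 24.63
[NH3]_stock = 0.0567 × 24.63 = 1.40 mol/L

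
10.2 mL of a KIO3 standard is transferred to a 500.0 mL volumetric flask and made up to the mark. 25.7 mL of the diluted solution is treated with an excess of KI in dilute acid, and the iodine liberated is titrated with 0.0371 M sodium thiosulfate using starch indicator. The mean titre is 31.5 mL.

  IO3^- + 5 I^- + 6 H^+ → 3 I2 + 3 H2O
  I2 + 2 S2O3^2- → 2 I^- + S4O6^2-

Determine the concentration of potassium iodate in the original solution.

n(S2O3^2-) = 0.0315 × 0.0371 = 1.17 × 10^-3 mol
n(I2) = n(S2O3^2-)/2 = 5.84 × 10^-4 mol
From the 1:3 ratio, n(IO3^-) in the aliquot = 1/3 × 5.84 × 10^-4 = 1.95 × 10^-4 mol
[IO3^-]_dilute = 1.95 × 10^-4 / 0.0257 = 0.00758 mol/L
[IO3^-]_original = 0.00758 × 500.0/10.2 = 0.372 mol/L

0.372 M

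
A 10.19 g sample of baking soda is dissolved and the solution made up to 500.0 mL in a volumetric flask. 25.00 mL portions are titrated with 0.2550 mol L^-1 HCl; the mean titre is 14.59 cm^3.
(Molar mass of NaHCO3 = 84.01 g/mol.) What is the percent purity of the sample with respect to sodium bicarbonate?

NaHCO3 + HCl → NaCl + H2O + CO2
n(HCl) per titration = 0.01459 × 0.2550 = 3.720 × 10^-3 mol
n(NaHCO3) in each aliquot = 3.720 × 10^-3 mol (1:1 ratio)
n(NaHCO3) in the whole flask = 3.720 × 10^-3 × 500.0/25.00 = 0.07441 mol
mass of NaHCO3 = 0.07441 × 84.01 = 6.251 g
% NaHCO3 = 6.251 / 10.19 × 100 = 61.35 %

61.35 %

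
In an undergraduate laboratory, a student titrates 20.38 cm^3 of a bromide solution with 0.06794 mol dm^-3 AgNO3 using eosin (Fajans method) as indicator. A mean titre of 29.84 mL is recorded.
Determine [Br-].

0.09948 mol/L

Ag^+ + Br^- → AgBr(s)
n(AgNO3) = 0.02984 L × 0.06794 mol/L = 2.027 × 10^-3 mol
n(Br-) = 2.027 × 10^-3 mol (1:1 mole ratio)
[Br-] = 2.027 × 10^-3 mol / 0.02038 L = 0.09948 mol/L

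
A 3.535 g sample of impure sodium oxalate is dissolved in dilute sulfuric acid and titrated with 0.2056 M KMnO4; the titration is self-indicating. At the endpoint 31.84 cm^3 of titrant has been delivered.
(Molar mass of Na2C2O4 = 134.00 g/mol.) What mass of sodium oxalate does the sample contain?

2 MnO4^- + 5 C2O4^2- + 16 H^+ → 2 Mn^2+ + 10 CO2 + 8 H2O
n(KMnO4) = 0.03184 L × 0.2056 mol/L = 6.546 × 10^-3 mol
From the 5:2 ratio, n(Na2C2O4) = 5/2 × 6.546 × 10^-3 = 0.01637 mol
mass of Na2C2O4 = 0.01637 × 134.00 g/mol = 2.193 g

2.193 g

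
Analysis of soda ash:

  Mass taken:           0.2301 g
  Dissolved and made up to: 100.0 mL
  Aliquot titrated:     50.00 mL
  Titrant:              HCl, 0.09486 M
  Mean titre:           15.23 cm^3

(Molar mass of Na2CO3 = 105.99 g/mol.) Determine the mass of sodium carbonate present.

0.1531 g

Na2CO3 + 2 HCl → 2 NaCl + H2O + CO2
n(HCl) per titration = 0.01523 × 0.09486 = 1.445 × 10^-3 mol
From the 1:2 ratio, n(Na2CO3) in each aliquot = 1/2 × 1.445 × 10^-3 = 7.224 × 10^-4 mol
n(Na2CO3) in the whole flask = 7.224 × 10^-4 × 100.0/50.00 = 1.445 × 10^-3 mol
mass of Na2CO3 = 1.445 × 10^-3 × 105.99 = 0.1531 g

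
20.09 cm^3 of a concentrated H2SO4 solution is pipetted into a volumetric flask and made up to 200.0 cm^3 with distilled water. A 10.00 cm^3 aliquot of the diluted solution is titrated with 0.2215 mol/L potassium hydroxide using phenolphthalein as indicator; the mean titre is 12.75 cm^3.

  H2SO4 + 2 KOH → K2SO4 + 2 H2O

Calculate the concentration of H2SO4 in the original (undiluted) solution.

1.406 mol/L

n(KOH) = 0.01275 × 0.2215 = 2.824 × 10^-3 mol
From the 1:2 ratio, n(H2SO4) in the aliquot = 1/2 × 2.824 × 10^-3 = 1.412 × 10^-3 mol
[H2SO4]_dilute = 1.412 × 10^-3 / 0.01000 = 0.1412 mol/L
Dilution factor = 200.0 / 20.09 = 9.955
[H2SO4]_stock = 0.1412 × 9.955 = 1.406 mol/L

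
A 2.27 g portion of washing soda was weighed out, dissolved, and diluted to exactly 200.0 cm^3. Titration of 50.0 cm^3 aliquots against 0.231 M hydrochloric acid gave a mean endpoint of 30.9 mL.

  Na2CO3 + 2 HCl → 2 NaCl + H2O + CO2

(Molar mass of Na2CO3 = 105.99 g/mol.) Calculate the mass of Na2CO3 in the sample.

n(HCl) per titration = 0.0309 × 0.231 = 7.14 × 10^-3 mol
From the 1:2 ratio, n(Na2CO3) in each aliquot = 1/2 × 7.14 × 10^-3 = 3.57 × 10^-3 mol
n(Na2CO3) in the whole flask = 3.57 × 10^-3 × 200.0/50.0 = 0.0143 mol
mass of Na2CO3 = 0.0143 × 105.99 = 1.51 g

1.51 g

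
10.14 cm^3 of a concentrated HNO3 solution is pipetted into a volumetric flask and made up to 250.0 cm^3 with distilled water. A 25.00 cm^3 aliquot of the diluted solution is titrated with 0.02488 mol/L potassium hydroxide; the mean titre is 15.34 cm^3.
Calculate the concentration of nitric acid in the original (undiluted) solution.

HNO3 + KOH → KNO3 + H2O
n(KOH) = 0.01534 × 0.02488 = 3.817 × 10^-4 mol
n(HNO3) in the aliquot = 3.817 × 10^-4 mol (1:1 ratio)
[HNO3]_dilute = 3.817 × 10^-4 / 0.02500 = 0.01527 mol/L
Dilution factor = 250.0 / 10.14 = 24.65
[HNO3]_stock = 0.01527 × 24.65 = 0.3764 mol/L

0.3764 mol/L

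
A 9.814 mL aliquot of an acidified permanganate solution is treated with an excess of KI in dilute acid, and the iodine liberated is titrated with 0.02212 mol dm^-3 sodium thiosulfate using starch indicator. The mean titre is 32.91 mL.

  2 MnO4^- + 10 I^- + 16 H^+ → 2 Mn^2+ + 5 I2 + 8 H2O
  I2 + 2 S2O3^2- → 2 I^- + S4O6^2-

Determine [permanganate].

0.01484 mol/L

n(S2O3^2-) = 0.03291 × 0.02212 = 7.280 × 10^-4 mol
n(I2) = n(S2O3^2-)/2 = 3.640 × 10^-4 mol
From the 2:5 ratio, n(MnO4^-) in the aliquot = 2/5 × 3.640 × 10^-4 = 1.456 × 10^-4 mol
[MnO4^-] = 1.456 × 10^-4 / 0.009814 = 0.01484 mol/L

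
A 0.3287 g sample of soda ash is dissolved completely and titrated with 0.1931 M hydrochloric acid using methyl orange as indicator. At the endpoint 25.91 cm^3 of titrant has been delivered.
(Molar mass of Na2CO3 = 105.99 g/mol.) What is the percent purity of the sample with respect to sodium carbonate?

Na2CO3 + 2 HCl → 2 NaCl + H2O + CO2
n(HCl) = 0.02591 L × 0.1931 mol/L = 5.003 × 10^-3 mol
From the 1:2 ratio, n(Na2CO3) = 1/2 × 5.003 × 10^-3 = 2.502 × 10^-3 mol
mass of Na2CO3 = 2.502 × 10^-3 × 105.99 g/mol = 0.2651 g
% Na2CO3 = 0.2651 / 0.3287 × 100 = 80.66 %

80.66 %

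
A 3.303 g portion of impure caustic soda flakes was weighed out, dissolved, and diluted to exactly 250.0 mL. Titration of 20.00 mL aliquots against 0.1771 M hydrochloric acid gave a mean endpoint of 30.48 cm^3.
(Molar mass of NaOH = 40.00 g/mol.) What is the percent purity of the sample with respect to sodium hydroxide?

81.71 %

NaOH + HCl → NaCl + H2O
n(HCl) per titration = 0.03048 × 0.1771 = 5.398 × 10^-3 mol
n(NaOH) in each aliquot = 5.398 × 10^-3 mol (1:1 ratio)
n(NaOH) in the whole flask = 5.398 × 10^-3 × 250.0/20.00 = 0.06748 mol
mass of NaOH = 0.06748 × 40.00 = 2.699 g
% NaOH = 2.699 / 3.303 × 100 = 81.71 %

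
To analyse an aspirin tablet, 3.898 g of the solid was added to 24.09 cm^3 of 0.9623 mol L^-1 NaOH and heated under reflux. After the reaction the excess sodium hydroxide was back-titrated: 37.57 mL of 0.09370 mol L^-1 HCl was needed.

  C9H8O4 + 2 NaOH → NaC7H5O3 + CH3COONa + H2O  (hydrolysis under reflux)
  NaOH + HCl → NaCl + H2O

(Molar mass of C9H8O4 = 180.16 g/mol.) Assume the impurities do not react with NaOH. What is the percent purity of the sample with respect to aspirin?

45.44 %

n(NaOH) added = 0.02409 × 0.9623 = 0.02318 mol
n(HCl) used in back-titration = 0.03757 × 0.09370 = 3.520 × 10^-3 mol
n(NaOH) left over = 3.520 × 10^-3 mol (1:1 ratio)
n(NaOH) consumed by analyte = 0.02318 − 3.520 × 10^-3 = 0.01966 mol
From the 1:2 ratio, n(C9H8O4) = 1/2 × 0.01966 = 9.831 × 10^-3 mol
mass of C9H8O4 = 9.831 × 10^-3 × 180.16 = 1.771 g
% C9H8O4 = 1.771 / 3.898 × 100 = 45.44 %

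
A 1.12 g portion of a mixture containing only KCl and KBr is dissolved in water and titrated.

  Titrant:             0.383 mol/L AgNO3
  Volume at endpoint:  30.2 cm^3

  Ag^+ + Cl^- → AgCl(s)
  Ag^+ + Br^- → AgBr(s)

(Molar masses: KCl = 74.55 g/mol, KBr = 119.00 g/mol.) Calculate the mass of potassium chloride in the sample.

0.430 g

n(AgNO3) = 0.0302 × 0.383 = 0.0116 mol
Let x = n(KCl), y = n(KBr).
Titrant: 1x + 1y = 0.0116;  mass: 74.55x + 119.00y = 1.12
Solving, x = 5.77 × 10^-3 mol, y = 5.80 × 10^-3 mol
mass of KCl = 5.77 × 10^-3 × 74.55 = 0.430 g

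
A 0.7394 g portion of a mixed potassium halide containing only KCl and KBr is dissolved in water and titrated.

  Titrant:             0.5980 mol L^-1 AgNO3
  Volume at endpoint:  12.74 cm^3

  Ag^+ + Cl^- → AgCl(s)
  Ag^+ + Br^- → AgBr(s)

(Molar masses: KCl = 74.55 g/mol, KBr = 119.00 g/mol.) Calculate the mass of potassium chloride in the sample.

n(AgNO3) = 0.01274 × 0.5980 = 7.619 × 10^-3 mol
Let x = n(KCl), y = n(KBr).
Titrant: 1x + 1y = 7.619 × 10^-3;  mass: 74.55x + 119.00y = 0.7394
Solving, x = 3.762 × 10^-3 mol, y = 3.857 × 10^-3 mol
mass of KCl = 3.762 × 10^-3 × 74.55 = 0.2804 g

0.2804 g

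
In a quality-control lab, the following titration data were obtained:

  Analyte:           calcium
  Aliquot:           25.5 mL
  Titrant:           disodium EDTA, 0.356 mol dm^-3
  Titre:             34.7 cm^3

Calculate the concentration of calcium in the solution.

0.484 mol/L

Ca^2+ + EDTA^4- → [Ca(EDTA)]^2-
n(EDTA) = 0.0347 L × 0.356 mol/L = 0.0124 mol
n(Ca2+) = 0.0124 mol (1:1 mole ratio)
[Ca2+] = 0.0124 mol / 0.0255 L = 0.484 mol/L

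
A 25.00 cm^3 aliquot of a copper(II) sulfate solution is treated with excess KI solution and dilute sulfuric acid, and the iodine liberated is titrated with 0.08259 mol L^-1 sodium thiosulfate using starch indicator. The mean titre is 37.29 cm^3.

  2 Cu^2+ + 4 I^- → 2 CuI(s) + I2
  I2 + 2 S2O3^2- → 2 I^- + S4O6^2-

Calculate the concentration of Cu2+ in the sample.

n(S2O3^2-) = 0.03729 × 0.08259 = 3.080 × 10^-3 mol
n(I2) = n(S2O3^2-)/2 = 1.540 × 10^-3 mol
From the 2:1 ratio, n(Cu2+) in the aliquot = 2/1 × 1.540 × 10^-3 = 3.080 × 10^-3 mol
[Cu2+] = 3.080 × 10^-3 / 0.02500 = 0.1232 mol/L

0.1232 mol/L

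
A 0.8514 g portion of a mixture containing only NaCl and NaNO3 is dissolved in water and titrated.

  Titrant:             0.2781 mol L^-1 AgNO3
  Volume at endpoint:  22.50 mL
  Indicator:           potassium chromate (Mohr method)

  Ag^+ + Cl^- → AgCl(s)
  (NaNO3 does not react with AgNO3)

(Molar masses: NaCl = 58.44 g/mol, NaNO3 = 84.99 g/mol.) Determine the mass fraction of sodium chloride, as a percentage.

42.95 %

n(AgNO3) = 0.02250 × 0.2781 = 6.257 × 10^-3 mol
Let x = n(NaCl), y = n(NaNO3).
Titrant: 1x = 6.257 × 10^-3;  mass: 58.44x + 84.99y = 0.8514
Solving, x = 6.257 × 10^-3 mol, y = 5.715 × 10^-3 mol
mass of NaCl = 6.257 × 10^-3 × 58.44 = 0.3657 g
% NaCl = 0.3657 / 0.8514 × 100 = 42.95 %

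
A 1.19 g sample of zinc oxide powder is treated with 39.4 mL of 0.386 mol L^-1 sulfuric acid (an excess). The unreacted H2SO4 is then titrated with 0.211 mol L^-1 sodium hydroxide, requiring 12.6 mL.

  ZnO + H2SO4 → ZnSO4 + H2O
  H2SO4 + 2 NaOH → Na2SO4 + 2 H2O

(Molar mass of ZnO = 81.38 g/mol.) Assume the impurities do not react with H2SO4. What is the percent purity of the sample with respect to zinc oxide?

n(H2SO4) added = 0.0394 × 0.386 = 0.0152 mol
n(NaOH) used in back-titration = 0.0126 × 0.211 = 2.66 × 10^-3 mol
From the 1:2 ratio, n(H2SO4) left over = 1/2 × 2.66 × 10^-3 = 1.33 × 10^-3 mol
n(H2SO4) consumed by analyte = 0.0152 − 1.33 × 10^-3 = 0.0139 mol
n(ZnO) = 0.0139 mol (1:1 ratio)
mass of ZnO = 0.0139 × 81.38 = 1.13 g
% ZnO = 1.13 / 1.19 × 100 = 94.9 %

94.9 %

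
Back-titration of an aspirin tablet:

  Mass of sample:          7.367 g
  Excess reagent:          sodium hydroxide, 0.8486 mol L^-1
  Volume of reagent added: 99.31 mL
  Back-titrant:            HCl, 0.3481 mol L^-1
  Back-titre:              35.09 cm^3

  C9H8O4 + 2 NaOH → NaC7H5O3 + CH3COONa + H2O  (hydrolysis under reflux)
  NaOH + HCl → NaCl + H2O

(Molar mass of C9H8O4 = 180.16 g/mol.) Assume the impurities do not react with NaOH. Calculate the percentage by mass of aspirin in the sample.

n(NaOH) added = 0.09931 × 0.8486 = 0.08427 mol
n(HCl) used in back-titration = 0.03509 × 0.3481 = 0.01221 mol
n(NaOH) left over = 0.01221 mol (1:1 ratio)
n(NaOH) consumed by analyte = 0.08427 − 0.01221 = 0.07206 mol
From the 1:2 ratio, n(C9H8O4) = 1/2 × 0.07206 = 0.03603 mol
mass of C9H8O4 = 0.03603 × 180.16 = 6.491 g
% C9H8O4 = 6.491 / 7.367 × 100 = 88.11 %

88.11 %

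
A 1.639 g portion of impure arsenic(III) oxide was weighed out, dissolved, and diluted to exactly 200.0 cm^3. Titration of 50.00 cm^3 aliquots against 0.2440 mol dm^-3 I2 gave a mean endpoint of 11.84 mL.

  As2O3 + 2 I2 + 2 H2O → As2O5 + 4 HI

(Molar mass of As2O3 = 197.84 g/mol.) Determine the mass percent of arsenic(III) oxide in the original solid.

69.74 %

n(I2) per titration = 0.01184 × 0.2440 = 2.889 × 10^-3 mol
From the 1:2 ratio, n(As2O3) in each aliquot = 1/2 × 2.889 × 10^-3 = 1.444 × 10^-3 mol
n(As2O3) in the whole flask = 1.444 × 10^-3 × 200.0/50.00 = 5.778 × 10^-3 mol
mass of As2O3 = 5.778 × 10^-3 × 197.84 = 1.143 g
% As2O3 = 1.143 / 1.639 × 100 = 69.74 %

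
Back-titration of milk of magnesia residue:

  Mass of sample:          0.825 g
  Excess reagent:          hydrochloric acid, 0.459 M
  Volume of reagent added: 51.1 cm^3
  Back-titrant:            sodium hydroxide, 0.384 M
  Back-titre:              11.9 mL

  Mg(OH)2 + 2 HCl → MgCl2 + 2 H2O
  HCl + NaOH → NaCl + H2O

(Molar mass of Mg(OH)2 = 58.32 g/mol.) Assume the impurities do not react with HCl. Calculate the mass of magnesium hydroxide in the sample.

0.551 g

n(HCl) added = 0.0511 × 0.459 = 0.0235 mol
n(NaOH) used in back-titration = 0.0119 × 0.384 = 4.57 × 10^-3 mol
n(HCl) left over = 4.57 × 10^-3 mol (1:1 ratio)
n(HCl) consumed by analyte = 0.0235 − 4.57 × 10^-3 = 0.0189 mol
From the 1:2 ratio, n(Mg(OH)2) = 1/2 × 0.0189 = 9.44 × 10^-3 mol
mass of Mg(OH)2 = 9.44 × 10^-3 × 58.32 = 0.551 g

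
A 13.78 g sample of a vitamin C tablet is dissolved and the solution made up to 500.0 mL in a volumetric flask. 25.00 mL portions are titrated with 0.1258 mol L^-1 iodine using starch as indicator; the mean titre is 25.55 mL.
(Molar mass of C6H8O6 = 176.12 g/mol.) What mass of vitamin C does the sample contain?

C6H8O6 + I2 → C6H6O6 + 2 HI
n(I2) per titration = 0.02555 × 0.1258 = 3.214 × 10^-3 mol
n(C6H8O6) in each aliquot = 3.214 × 10^-3 mol (1:1 ratio)
n(C6H8O6) in the whole flask = 3.214 × 10^-3 × 500.0/25.00 = 0.06428 mol
mass of C6H8O6 = 0.06428 × 176.12 = 11.32 g

11.32 g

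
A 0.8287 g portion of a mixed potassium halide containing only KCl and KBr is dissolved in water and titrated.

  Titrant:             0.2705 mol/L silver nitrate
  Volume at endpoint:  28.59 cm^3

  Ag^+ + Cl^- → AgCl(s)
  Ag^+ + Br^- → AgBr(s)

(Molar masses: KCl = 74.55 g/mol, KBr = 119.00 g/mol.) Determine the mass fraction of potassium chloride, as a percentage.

n(AgNO3) = 0.02859 × 0.2705 = 7.734 × 10^-3 mol
Let x = n(KCl), y = n(KBr).
Titrant: 1x + 1y = 7.734 × 10^-3;  mass: 74.55x + 119.00y = 0.8287
Solving, x = 2.061 × 10^-3 mol, y = 5.673 × 10^-3 mol
mass of KCl = 2.061 × 10^-3 × 74.55 = 0.1536 g
% KCl = 0.1536 / 0.8287 × 100 = 18.54 %

18.54 %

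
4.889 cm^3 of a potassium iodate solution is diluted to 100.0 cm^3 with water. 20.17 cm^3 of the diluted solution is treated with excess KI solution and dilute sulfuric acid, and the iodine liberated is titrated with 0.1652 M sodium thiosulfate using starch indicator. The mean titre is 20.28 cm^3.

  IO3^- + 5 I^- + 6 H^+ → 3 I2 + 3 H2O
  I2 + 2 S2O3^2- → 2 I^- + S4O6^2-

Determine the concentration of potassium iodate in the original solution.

0.5662 M

n(S2O3^2-) = 0.02028 × 0.1652 = 3.350 × 10^-3 mol
n(I2) = n(S2O3^2-)/2 = 1.675 × 10^-3 mol
From the 1:3 ratio, n(IO3^-) in the aliquot = 1/3 × 1.675 × 10^-3 = 5.584 × 10^-4 mol
[IO3^-]_dilute = 5.584 × 10^-4 / 0.02017 = 0.02768 mol/L
[IO3^-]_original = 0.02768 × 100.0/4.889 = 0.5662 mol/L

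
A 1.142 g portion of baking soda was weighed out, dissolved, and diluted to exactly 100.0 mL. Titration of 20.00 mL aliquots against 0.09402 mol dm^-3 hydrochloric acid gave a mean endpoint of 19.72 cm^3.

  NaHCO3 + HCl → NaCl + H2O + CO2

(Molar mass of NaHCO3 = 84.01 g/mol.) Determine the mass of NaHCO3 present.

n(HCl) per titration = 0.01972 × 0.09402 = 1.854 × 10^-3 mol
n(NaHCO3) in each aliquot = 1.854 × 10^-3 mol (1:1 ratio)
n(NaHCO3) in the whole flask = 1.854 × 10^-3 × 100.0/20.00 = 9.270 × 10^-3 mol
mass of NaHCO3 = 9.270 × 10^-3 × 84.01 = 0.7788 g

0.7788 g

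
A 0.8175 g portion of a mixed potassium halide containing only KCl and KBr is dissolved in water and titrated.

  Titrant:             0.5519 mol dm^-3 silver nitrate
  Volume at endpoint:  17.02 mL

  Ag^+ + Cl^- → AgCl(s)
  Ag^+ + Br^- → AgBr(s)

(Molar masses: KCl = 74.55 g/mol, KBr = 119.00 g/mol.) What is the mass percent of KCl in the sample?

n(AgNO3) = 0.01702 × 0.5519 = 9.393 × 10^-3 mol
Let x = n(KCl), y = n(KBr).
Titrant: 1x + 1y = 9.393 × 10^-3;  mass: 74.55x + 119.00y = 0.8175
Solving, x = 6.756 × 10^-3 mol, y = 2.637 × 10^-3 mol
mass of KCl = 6.756 × 10^-3 × 74.55 = 0.5037 g
% KCl = 0.5037 / 0.8175 × 100 = 61.61 %

61.61 %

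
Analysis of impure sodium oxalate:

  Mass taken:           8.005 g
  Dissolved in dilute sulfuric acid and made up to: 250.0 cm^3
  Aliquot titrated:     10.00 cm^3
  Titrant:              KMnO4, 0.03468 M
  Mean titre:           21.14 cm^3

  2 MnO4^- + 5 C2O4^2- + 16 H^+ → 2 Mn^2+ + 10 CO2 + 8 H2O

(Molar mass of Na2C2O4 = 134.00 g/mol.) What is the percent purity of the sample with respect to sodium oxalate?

n(KMnO4) per titration = 0.02114 × 0.03468 = 7.331 × 10^-4 mol
From the 5:2 ratio, n(Na2C2O4) in each aliquot = 5/2 × 7.331 × 10^-4 = 1.833 × 10^-3 mol
n(Na2C2O4) in the whole flask = 1.833 × 10^-3 × 250.0/10.00 = 0.04582 mol
mass of Na2C2O4 = 0.04582 × 134.00 = 6.140 g
% Na2C2O4 = 6.140 / 8.005 × 100 = 76.70 %

76.70 %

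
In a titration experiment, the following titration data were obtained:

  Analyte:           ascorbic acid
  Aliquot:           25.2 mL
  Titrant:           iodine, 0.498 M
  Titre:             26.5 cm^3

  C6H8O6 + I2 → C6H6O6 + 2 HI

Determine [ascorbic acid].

0.524 M

n(I2) = 0.0265 L × 0.498 mol/L = 0.0132 mol
n(C6H8O6) = 0.0132 mol (1:1 mole ratio)
[C6H8O6] = 0.0132 mol / 0.0252 L = 0.524 mol/L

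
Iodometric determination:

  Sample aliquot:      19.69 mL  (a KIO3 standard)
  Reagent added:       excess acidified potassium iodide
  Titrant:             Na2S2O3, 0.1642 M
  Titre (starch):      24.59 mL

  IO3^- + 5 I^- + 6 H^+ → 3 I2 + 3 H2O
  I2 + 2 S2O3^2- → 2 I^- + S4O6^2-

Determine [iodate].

n(S2O3^2-) = 0.02459 × 0.1642 = 4.038 × 10^-3 mol
n(I2) = n(S2O3^2-)/2 = 2.019 × 10^-3 mol
From the 1:3 ratio, n(IO3^-) in the aliquot = 1/3 × 2.019 × 10^-3 = 6.729 × 10^-4 mol
[IO3^-] = 6.729 × 10^-4 / 0.01969 = 0.03418 mol/L

0.03418 M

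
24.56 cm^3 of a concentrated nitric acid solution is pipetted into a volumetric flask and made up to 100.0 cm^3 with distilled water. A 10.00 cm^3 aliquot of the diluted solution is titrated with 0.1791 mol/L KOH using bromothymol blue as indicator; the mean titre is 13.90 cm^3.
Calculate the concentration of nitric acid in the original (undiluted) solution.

1.014 mol/L

HNO3 + KOH → KNO3 + H2O
n(KOH) = 0.01390 × 0.1791 = 2.489 × 10^-3 mol
n(HNO3) in the aliquot = 2.489 × 10^-3 mol (1:1 ratio)
[HNO3]_dilute = 2.489 × 10^-3 / 0.01000 = 0.2489 mol/L
Dilution factor = 100.0 / 24.56 = 4.072
[HNO3]_stock = 0.2489 × 4.072 = 1.014 mol/L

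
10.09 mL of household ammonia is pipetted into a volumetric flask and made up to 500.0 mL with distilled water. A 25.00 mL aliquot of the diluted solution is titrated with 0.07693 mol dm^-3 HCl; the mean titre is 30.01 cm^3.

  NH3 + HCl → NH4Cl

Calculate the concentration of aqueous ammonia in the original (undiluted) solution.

4.576 mol/L

n(HCl) = 0.03001 × 0.07693 = 2.309 × 10^-3 mol
n(NH3) in the aliquot = 2.309 × 10^-3 mol (1:1 ratio)
[NH3]_dilute = 2.309 × 10^-3 / 0.02500 = 0.09235 mol/L
Dilution factor = 500.0 / 10.09 = 49.55
[NH3]_stock = 0.09235 × 49.55 = 4.576 mol/L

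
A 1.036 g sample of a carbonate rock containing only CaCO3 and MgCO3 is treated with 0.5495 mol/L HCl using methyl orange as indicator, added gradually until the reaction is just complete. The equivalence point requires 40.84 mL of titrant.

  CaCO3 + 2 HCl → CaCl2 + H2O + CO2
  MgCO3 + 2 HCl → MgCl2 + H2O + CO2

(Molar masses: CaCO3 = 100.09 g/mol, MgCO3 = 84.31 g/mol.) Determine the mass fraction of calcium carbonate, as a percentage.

n(HCl) = 0.04084 × 0.5495 = 0.02244 mol
Let x = n(CaCO3), y = n(MgCO3).
Titrant: 2x + 2y = 0.02244;  mass: 100.09x + 84.31y = 1.036
Solving, x = 5.702 × 10^-3 mol, y = 5.519 × 10^-3 mol
mass of CaCO3 = 5.702 × 10^-3 × 100.09 = 0.5707 g
% CaCO3 = 0.5707 / 1.036 × 100 = 55.09 %

55.09 %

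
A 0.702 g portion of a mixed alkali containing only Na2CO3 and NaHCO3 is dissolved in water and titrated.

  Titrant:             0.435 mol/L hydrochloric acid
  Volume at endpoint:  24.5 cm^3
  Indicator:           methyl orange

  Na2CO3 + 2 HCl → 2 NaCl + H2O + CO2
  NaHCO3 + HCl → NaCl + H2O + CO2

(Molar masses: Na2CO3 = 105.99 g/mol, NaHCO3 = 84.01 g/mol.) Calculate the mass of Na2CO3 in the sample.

0.330 g

n(HCl) = 0.0245 × 0.435 = 0.0107 mol
Let x = n(Na2CO3), y = n(NaHCO3).
Titrant: 2x + 1y = 0.0107;  mass: 105.99x + 84.01y = 0.702
Solving, x = 3.12 × 10^-3 mol, y = 4.42 × 10^-3 mol
mass of Na2CO3 = 3.12 × 10^-3 × 105.99 = 0.330 g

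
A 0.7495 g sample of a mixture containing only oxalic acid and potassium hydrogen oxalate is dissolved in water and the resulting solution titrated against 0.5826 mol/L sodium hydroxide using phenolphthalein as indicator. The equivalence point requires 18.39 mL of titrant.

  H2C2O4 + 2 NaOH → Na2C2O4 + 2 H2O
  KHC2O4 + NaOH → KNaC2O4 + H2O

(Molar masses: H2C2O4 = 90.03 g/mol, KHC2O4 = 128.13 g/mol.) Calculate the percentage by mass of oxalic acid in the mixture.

45.04 %

n(NaOH) = 0.01839 × 0.5826 = 0.01071 mol
Let x = n(H2C2O4), y = n(KHC2O4).
Titrant: 2x + 1y = 0.01071;  mass: 90.03x + 128.13y = 0.7495
Solving, x = 3.750 × 10^-3 mol, y = 3.215 × 10^-3 mol
mass of H2C2O4 = 3.750 × 10^-3 × 90.03 = 0.3376 g
% H2C2O4 = 0.3376 / 0.7495 × 100 = 45.04 %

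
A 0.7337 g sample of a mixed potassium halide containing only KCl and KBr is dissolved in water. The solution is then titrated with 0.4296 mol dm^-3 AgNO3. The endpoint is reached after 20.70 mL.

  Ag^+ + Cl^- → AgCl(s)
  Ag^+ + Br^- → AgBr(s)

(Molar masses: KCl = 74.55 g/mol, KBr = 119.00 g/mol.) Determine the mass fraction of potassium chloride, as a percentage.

74.19 %

n(AgNO3) = 0.02070 × 0.4296 = 8.893 × 10^-3 mol
Let x = n(KCl), y = n(KBr).
Titrant: 1x + 1y = 8.893 × 10^-3;  mass: 74.55x + 119.00y = 0.7337
Solving, x = 7.301 × 10^-3 mol, y = 1.592 × 10^-3 mol
mass of KCl = 7.301 × 10^-3 × 74.55 = 0.5443 g
% KCl = 0.5443 / 0.7337 × 100 = 74.19 %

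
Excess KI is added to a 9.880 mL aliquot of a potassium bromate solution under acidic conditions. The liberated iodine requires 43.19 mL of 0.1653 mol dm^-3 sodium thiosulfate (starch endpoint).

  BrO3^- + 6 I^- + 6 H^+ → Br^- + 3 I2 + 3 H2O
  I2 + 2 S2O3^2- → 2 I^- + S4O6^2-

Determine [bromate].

0.1204 mol/L

n(S2O3^2-) = 0.04319 × 0.1653 = 7.139 × 10^-3 mol
n(I2) = n(S2O3^2-)/2 = 3.570 × 10^-3 mol
From the 1:3 ratio, n(BrO3^-) in the aliquot = 1/3 × 3.570 × 10^-3 = 1.190 × 10^-3 mol
[BrO3^-] = 1.190 × 10^-3 / 0.009880 = 0.1204 mol/L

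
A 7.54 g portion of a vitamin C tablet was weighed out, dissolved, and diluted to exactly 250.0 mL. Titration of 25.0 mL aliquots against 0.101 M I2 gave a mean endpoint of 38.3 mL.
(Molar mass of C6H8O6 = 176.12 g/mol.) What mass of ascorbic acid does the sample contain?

6.81 g

C6H8O6 + I2 → C6H6O6 + 2 HI
n(I2) per titration = 0.0383 × 0.101 = 3.87 × 10^-3 mol
n(C6H8O6) in each aliquot = 3.87 × 10^-3 mol (1:1 ratio)
n(C6H8O6) in the whole flask = 3.87 × 10^-3 × 250.0/25.0 = 0.0387 mol
mass of C6H8O6 = 0.0387 × 176.12 = 6.81 g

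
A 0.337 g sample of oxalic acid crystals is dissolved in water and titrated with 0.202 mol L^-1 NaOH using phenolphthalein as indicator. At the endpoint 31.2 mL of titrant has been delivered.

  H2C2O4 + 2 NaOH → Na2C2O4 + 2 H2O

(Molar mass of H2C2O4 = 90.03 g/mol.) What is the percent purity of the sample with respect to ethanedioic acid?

84.2 %

n(NaOH) = 0.0312 L × 0.202 mol/L = 6.30 × 10^-3 mol
From the 1:2 ratio, n(H2C2O4) = 1/2 × 6.30 × 10^-3 = 3.15 × 10^-3 mol
mass of H2C2O4 = 3.15 × 10^-3 × 90.03 g/mol = 0.284 g
% H2C2O4 = 0.284 / 0.337 × 100 = 84.2 %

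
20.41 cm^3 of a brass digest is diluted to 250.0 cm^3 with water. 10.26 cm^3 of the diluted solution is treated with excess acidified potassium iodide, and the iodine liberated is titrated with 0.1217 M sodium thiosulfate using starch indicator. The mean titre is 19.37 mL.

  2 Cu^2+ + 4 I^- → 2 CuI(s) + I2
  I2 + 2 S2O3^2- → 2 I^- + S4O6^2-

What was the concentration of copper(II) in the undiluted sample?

n(S2O3^2-) = 0.01937 × 0.1217 = 2.357 × 10^-3 mol
n(I2) = n(S2O3^2-)/2 = 1.179 × 10^-3 mol
From the 2:1 ratio, n(Cu2+) in the aliquot = 2/1 × 1.179 × 10^-3 = 2.357 × 10^-3 mol
[Cu2+]_dilute = 2.357 × 10^-3 / 0.01026 = 0.2298 mol/L
[Cu2+]_original = 0.2298 × 250.0/20.41 = 2.814 mol/L

2.814 M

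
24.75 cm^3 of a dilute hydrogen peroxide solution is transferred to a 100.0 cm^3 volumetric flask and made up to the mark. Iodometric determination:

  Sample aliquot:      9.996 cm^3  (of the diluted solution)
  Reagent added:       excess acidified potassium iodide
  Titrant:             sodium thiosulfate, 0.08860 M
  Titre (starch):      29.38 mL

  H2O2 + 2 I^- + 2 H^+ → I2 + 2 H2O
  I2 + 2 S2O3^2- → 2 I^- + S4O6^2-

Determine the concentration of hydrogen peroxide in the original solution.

n(S2O3^2-) = 0.02938 × 0.08860 = 2.603 × 10^-3 mol
n(I2) = n(S2O3^2-)/2 = 1.302 × 10^-3 mol
n(H2O2) in the aliquot = 1.302 × 10^-3 mol (1:1 ratio)
[H2O2]_dilute = 1.302 × 10^-3 / 0.009996 = 0.1302 mol/L
[H2O2]_original = 0.1302 × 100.0/24.75 = 0.5261 mol/L

0.5261 M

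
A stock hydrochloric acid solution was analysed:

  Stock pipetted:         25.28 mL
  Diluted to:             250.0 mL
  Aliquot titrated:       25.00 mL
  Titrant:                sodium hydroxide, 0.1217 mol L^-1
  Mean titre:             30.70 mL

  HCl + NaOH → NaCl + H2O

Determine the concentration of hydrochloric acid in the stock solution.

1.478 mol/L

n(NaOH) = 0.03070 × 0.1217 = 3.736 × 10^-3 mol
n(HCl) in the aliquot = 3.736 × 10^-3 mol (1:1 ratio)
[HCl]_dilute = 3.736 × 10^-3 / 0.02500 = 0.1494 mol/L
Dilution factor = 250.0 / 25.28 = 9.889
[HCl]_stock = 0.1494 × 9.889 = 1.478 mol/L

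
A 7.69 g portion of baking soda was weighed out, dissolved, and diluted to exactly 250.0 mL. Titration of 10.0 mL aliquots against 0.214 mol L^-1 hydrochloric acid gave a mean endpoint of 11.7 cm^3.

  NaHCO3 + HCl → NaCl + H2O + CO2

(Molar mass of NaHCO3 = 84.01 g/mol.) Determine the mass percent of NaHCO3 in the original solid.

n(HCl) per titration = 0.0117 × 0.214 = 2.50 × 10^-3 mol
n(NaHCO3) in each aliquot = 2.50 × 10^-3 mol (1:1 ratio)
n(NaHCO3) in the whole flask = 2.50 × 10^-3 × 250.0/10.0 = 0.0626 mol
mass of NaHCO3 = 0.0626 × 84.01 = 5.26 g
% NaHCO3 = 5.26 / 7.69 × 100 = 68.4 %

68.4 %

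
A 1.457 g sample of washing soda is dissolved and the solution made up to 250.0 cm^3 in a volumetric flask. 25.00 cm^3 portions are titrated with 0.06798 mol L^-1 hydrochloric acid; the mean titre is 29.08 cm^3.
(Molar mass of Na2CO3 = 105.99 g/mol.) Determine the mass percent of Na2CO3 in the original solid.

Na2CO3 + 2 HCl → 2 NaCl + H2O + CO2
n(HCl) per titration = 0.02908 × 0.06798 = 1.977 × 10^-3 mol
From the 1:2 ratio, n(Na2CO3) in each aliquot = 1/2 × 1.977 × 10^-3 = 9.884 × 10^-4 mol
n(Na2CO3) in the whole flask = 9.884 × 10^-4 × 250.0/25.00 = 9.884 × 10^-3 mol
mass of Na2CO3 = 9.884 × 10^-3 × 105.99 = 1.048 g
% Na2CO3 = 1.048 / 1.457 × 100 = 71.90 %

71.90 %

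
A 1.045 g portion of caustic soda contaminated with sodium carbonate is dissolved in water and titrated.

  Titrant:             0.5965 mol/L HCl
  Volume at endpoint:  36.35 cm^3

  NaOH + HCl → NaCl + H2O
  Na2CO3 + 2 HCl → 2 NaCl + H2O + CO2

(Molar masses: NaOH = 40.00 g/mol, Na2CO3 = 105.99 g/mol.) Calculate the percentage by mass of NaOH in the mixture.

30.66 %

n(HCl) = 0.03635 × 0.5965 = 0.02168 mol
Let x = n(NaOH), y = n(Na2CO3).
Titrant: 1x + 2y = 0.02168;  mass: 40.00x + 105.99y = 1.045
Solving, x = 8.009 × 10^-3 mol, y = 6.837 × 10^-3 mol
mass of NaOH = 8.009 × 10^-3 × 40.00 = 0.3204 g
% NaOH = 0.3204 / 1.045 × 100 = 30.66 %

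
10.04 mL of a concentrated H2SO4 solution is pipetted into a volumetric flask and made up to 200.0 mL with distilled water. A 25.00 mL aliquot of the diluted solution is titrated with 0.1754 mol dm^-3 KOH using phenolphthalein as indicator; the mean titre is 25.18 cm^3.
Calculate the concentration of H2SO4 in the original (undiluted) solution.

1.760 mol/L

H2SO4 + 2 KOH → K2SO4 + 2 H2O
n(KOH) = 0.02518 × 0.1754 = 4.417 × 10^-3 mol
From the 1:2 ratio, n(H2SO4) in the aliquot = 1/2 × 4.417 × 10^-3 = 2.208 × 10^-3 mol
[H2SO4]_dilute = 2.208 × 10^-3 / 0.02500 = 0.08833 mol/L
Dilution factor = 200.0 / 10.04 = 19.92
[H2SO4]_stock = 0.08833 × 19.92 = 1.760 mol/L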